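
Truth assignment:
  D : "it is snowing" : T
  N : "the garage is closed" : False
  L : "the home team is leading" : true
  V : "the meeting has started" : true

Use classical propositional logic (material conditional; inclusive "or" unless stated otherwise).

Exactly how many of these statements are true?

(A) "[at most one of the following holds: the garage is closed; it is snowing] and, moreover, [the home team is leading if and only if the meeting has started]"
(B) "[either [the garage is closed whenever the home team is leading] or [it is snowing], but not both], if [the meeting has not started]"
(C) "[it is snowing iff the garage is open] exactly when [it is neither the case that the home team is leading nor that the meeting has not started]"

2

(A): Formalization: (N nand D) and (L iff V)

N nand D = False nand True = True
L iff V = True iff True = True
(N nand D) and (L iff V) = True and True = True
So (A) is true.

(B): In symbols: not V -> ((L -> N) xor D)

not V = not True = False
L -> N = True -> False = False
(L -> N) xor D = False xor True = True
not V -> ((L -> N) xor D) = False -> True = True
So (B) is true.

(C): In symbols: (D iff not N) iff (L nor not V)

not N = not False = True
D iff not N = True iff True = True
not V = not True = False
L nor not V = True nor False = False
(D iff not N) iff (L nor not V) = True iff False = False
Hence (C) is false.

Count: 2.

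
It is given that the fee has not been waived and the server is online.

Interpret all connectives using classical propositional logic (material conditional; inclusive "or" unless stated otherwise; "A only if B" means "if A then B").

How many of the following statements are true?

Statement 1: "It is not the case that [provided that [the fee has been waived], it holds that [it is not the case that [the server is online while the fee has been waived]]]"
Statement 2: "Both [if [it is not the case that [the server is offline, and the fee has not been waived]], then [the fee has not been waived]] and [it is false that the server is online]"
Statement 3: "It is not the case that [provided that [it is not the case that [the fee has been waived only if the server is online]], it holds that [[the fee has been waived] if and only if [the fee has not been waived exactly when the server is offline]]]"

0

Let P = "the fee has been waived" (F), Q = "the server is online" (T).

Statement 1: Formalization: ~(P -> ~(Q & P))

Q & P = T & F = F
~(Q & P) = ~F = T
P -> ~(Q & P) = F -> T = T
~(P -> ~(Q & P)) = ~T = F
So Statement 1 is false.

Statement 2: Formalization: (~(~Q & ~P) -> ~P) & ~Q

~Q = ~T = F
~P = ~F = T
~Q & ~P = F & T = F
~(~Q & ~P) = ~F = T
~P = ~F = T
~(~Q & ~P) -> ~P = T -> T = T
~Q = ~T = F
(~(~Q & ~P) -> ~P) & ~Q = T & F = F
Hence Statement 2 is false.

Statement 3: This is ~(~(P -> Q) -> (P <-> (~P <-> ~Q))).

P -> Q = F -> T = T
~(P -> Q) = ~T = F
~P = ~F = T
~Q = ~T = F
~P <-> ~Q = T <-> F = F
P <-> (~P <-> ~Q) = F <-> F = T
~(P -> Q) -> (P <-> (~P <-> ~Q)) = F -> T = T
~(~(P -> Q) -> (P <-> (~P <-> ~Q))) = ~T = F
So Statement 3 is false.

Count: 0.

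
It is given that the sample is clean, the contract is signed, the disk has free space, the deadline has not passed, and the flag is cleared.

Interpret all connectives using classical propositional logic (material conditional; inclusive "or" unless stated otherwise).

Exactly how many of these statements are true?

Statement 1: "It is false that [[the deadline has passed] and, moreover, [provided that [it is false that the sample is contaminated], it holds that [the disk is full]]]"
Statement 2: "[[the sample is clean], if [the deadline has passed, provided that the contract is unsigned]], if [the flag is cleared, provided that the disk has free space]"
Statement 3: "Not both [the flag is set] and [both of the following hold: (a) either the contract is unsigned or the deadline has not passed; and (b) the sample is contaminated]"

Let P = "the deadline has passed" (F), Q = "the sample is contaminated" (F), V = "the disk is full" (F), H = "the flag is set" (F), G = "the contract is signed" (T).

Statement 1: Formalization: ¬(P ∧ (¬Q → V))

¬Q = ¬F = T
¬Q → V = T → F = F
P ∧ (¬Q → V) = F ∧ F = F
¬(P ∧ (¬Q → V)) = ¬F = T
Hence Statement 1 is true.

Statement 2: This is (¬V → ¬H) → ((¬G → P) → ¬Q).

¬V = ¬F = T
¬H = ¬F = T
¬V → ¬H = T → T = T
¬G = ¬T = F
¬G → P = F → F = T
¬Q = ¬F = T
(¬G → P) → ¬Q = T → T = T
(¬V → ¬H) → ((¬G → P) → ¬Q) = T → T = T
Thus Statement 2 is true.

Statement 3: Formalization: H ↑ ((¬G ∨ ¬P) ∧ Q)

¬G = ¬T = F
¬P = ¬F = T
¬G ∨ ¬P = F ∨ T = T
(¬G ∨ ¬P) ∧ Q = T ∧ F = F
H ↑ ((¬G ∨ ¬P) ∧ Q) = F ↑ F = T
Hence Statement 3 is true.

3 of the 3 statements are true (Statement 1, Statement 2, Statement 3).

3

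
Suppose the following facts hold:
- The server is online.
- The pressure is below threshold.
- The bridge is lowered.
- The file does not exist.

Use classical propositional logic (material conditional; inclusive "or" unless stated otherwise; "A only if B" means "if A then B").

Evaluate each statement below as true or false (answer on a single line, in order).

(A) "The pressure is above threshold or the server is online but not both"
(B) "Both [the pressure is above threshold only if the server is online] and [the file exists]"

Let D = "the pressure is above threshold" (False), N = "the server is online" (True), M = "the file exists" (False).

(A): In symbols: D xor N

D xor N = False xor True = True
So (A) is true.

(B): Formalization: (D -> N) and M

D -> N = False -> True = True
(D -> N) and M = True and False = False
So (B) is false.

(A) True; (B) False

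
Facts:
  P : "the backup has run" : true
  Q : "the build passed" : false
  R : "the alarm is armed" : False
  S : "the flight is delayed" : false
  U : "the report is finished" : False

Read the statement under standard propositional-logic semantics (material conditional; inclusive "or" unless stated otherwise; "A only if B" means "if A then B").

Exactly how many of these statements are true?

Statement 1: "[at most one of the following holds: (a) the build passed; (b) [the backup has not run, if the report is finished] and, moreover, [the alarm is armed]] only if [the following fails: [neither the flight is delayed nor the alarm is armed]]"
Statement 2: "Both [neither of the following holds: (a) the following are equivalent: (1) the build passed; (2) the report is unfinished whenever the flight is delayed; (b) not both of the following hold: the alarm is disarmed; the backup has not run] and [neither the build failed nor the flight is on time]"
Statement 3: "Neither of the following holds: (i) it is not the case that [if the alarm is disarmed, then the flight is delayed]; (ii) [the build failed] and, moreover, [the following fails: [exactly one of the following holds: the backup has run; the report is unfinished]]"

0

Statement 1: In symbols: (Q nand ((U -> ~P) & R)) -> ~(S nor R)

~P = ~T = F
U -> ~P = F -> F = T
(U -> ~P) & R = T & F = F
Q nand ((U -> ~P) & R) = F nand F = T
S nor R = F nor F = T
~(S nor R) = ~T = F
(Q nand ((U -> ~P) & R)) -> ~(S nor R) = T -> F = F
Thus Statement 1 is false.

Statement 2: This is ((Q <-> (S -> ~U)) nor (~R nand ~P)) & (~Q nor ~S).

~U = ~F = T
S -> ~U = F -> T = T
Q <-> (S -> ~U) = F <-> T = F
~R = ~F = T
~P = ~T = F
~R nand ~P = T nand F = T
(Q <-> (S -> ~U)) nor (~R nand ~P) = F nor T = F
~Q = ~F = T
~S = ~F = T
~Q nor ~S = T nor T = F
((Q <-> (S -> ~U)) nor (~R nand ~P)) & (~Q nor ~S) = F & F = F
Thus Statement 2 is false.

Statement 3: In symbols: ~(~R -> S) nor (~Q & ~(P xor ~U))

~R = ~F = T
~R -> S = T -> F = F
~(~R -> S) = ~F = T
~Q = ~F = T
~U = ~F = T
P xor ~U = T xor T = F
~(P xor ~U) = ~F = T
~Q & ~(P xor ~U) = T & T = T
~(~R -> S) nor (~Q & ~(P xor ~U)) = T nor T = F
Hence Statement 3 is false.

True statements: 0 (none).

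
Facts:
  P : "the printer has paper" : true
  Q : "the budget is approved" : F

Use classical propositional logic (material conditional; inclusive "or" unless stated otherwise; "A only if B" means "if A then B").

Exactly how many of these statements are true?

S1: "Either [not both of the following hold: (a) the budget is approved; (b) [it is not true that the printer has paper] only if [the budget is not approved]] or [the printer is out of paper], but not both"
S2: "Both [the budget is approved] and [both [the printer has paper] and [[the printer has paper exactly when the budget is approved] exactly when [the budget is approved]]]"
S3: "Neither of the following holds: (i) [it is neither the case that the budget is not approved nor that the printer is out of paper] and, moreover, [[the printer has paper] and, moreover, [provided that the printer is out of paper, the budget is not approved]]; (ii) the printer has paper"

1

S1: This is (Q ↑ (¬P → ¬Q)) ⊕ ¬P.

¬P = ¬T = F
¬Q = ¬F = T
¬P → ¬Q = F → T = T
Q ↑ (¬P → ¬Q) = F ↑ T = T
¬P = ¬T = F
(Q ↑ (¬P → ¬Q)) ⊕ ¬P = T ⊕ F = T
So S1 is true.

S2: Parsed as Q ∧ (P ∧ ((P ↔ Q) ↔ Q))

P ↔ Q = T ↔ F = F
(P ↔ Q) ↔ Q = F ↔ F = T
P ∧ ((P ↔ Q) ↔ Q) = T ∧ T = T
Q ∧ (P ∧ ((P ↔ Q) ↔ Q)) = F ∧ T = F
Hence S2 is false.

S3: This is ((¬Q ↓ ¬P) ∧ (P ∧ (¬P → ¬Q))) ↓ P.

¬Q = ¬F = T
¬P = ¬T = F
¬Q ↓ ¬P = T ↓ F = F
¬P = ¬T = F
¬Q = ¬F = T
¬P → ¬Q = F → T = T
P ∧ (¬P → ¬Q) = T ∧ T = T
(¬Q ↓ ¬P) ∧ (P ∧ (¬P → ¬Q)) = F ∧ T = F
((¬Q ↓ ¬P) ∧ (P ∧ (¬P → ¬Q))) ↓ P = F ↓ T = F
Thus S3 is false.

1 of the 3 statements is true (S1).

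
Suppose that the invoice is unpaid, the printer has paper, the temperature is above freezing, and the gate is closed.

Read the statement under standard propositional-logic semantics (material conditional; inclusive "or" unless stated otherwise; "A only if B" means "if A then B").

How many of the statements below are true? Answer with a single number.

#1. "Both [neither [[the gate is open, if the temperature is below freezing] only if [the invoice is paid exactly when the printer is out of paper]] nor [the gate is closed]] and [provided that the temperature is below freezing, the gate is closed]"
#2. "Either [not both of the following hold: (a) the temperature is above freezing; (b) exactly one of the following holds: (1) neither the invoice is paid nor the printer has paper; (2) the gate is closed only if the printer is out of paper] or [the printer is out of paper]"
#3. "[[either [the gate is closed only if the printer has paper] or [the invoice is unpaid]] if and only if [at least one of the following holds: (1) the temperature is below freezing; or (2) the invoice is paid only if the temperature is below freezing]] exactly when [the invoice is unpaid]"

2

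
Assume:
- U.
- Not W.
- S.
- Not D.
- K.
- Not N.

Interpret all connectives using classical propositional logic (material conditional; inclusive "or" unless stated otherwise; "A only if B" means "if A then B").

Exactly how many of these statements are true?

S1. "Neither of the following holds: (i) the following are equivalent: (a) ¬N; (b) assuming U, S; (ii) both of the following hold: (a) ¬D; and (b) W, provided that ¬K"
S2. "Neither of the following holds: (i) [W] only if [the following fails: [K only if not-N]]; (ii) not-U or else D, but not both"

S1: This is (~N <-> (U -> S)) nor (~D & (~K -> W)).

~N = ~F = T
U -> S = T -> T = T
~N <-> (U -> S) = T <-> T = T
~D = ~F = T
~K = ~T = F
~K -> W = F -> F = T
~D & (~K -> W) = T & T = T
(~N <-> (U -> S)) nor (~D & (~K -> W)) = T nor T = F
Thus S1 is false.

S2: This is (W -> ~(K -> ~N)) nor (~U xor D).

~N = ~F = T
K -> ~N = T -> T = T
~(K -> ~N) = ~T = F
W -> ~(K -> ~N) = F -> F = T
~U = ~T = F
~U xor D = F xor F = F
(W -> ~(K -> ~N)) nor (~U xor D) = T nor F = F
Hence S2 is false.

True statements: 0 (none).

0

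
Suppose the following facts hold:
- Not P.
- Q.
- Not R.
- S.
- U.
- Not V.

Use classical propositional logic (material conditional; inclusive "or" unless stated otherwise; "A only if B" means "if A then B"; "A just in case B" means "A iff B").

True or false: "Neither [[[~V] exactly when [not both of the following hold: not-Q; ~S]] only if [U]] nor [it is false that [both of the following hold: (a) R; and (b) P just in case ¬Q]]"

Parsed as ((~V <-> (~Q nand ~S)) -> U) nor ~(R & (P <-> ~Q))

~V = ~F = T
~Q = ~T = F
~S = ~T = F
~Q nand ~S = F nand F = T
~V <-> (~Q nand ~S) = T <-> T = T
(~V <-> (~Q nand ~S)) -> U = T -> T = T
~Q = ~T = F
P <-> ~Q = F <-> F = T
R & (P <-> ~Q) = F & T = F
~(R & (P <-> ~Q)) = ~F = T
((~V <-> (~Q nand ~S)) -> U) nor ~(R & (P <-> ~Q)) = T nor T = F

false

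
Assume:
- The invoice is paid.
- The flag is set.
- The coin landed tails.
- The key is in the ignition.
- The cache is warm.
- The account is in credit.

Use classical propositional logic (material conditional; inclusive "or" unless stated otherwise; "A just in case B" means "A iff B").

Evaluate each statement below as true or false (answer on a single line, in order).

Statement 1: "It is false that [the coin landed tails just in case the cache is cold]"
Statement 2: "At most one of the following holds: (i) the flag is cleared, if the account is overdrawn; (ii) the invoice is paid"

Let R = "the coin landed heads" (F), U = "the cache is warm" (T), V = "the account is overdrawn" (F), Q = "the flag is set" (T), P = "the invoice is paid" (T).

Statement 1: Formalization: ~(~R <-> ~U)

~R = ~F = T
~U = ~T = F
~R <-> ~U = T <-> F = F
~(~R <-> ~U) = ~F = T
Hence Statement 1 is true.

Statement 2: This is (V -> ~Q) nand P.

~Q = ~T = F
V -> ~Q = F -> F = T
(V -> ~Q) nand P = T nand T = F
Thus Statement 2 is false.

Statement 1 T, Statement 2 F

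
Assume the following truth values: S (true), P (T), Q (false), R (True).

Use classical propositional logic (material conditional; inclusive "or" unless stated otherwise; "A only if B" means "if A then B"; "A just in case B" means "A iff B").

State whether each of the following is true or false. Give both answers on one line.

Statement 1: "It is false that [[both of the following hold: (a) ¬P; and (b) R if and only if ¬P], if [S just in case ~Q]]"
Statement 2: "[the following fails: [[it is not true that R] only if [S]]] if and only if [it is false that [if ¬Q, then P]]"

Statement 1 T; Statement 2 T

Statement 1: In symbols: ~((S <-> ~Q) -> (~P & (R <-> ~P)))

~Q = ~F = T
S <-> ~Q = T <-> T = T
~P = ~T = F
~P = ~T = F
R <-> ~P = T <-> F = F
~P & (R <-> ~P) = F & F = F
(S <-> ~Q) -> (~P & (R <-> ~P)) = T -> F = F
~((S <-> ~Q) -> (~P & (R <-> ~P))) = ~F = T
Thus Statement 1 is true.

Statement 2: Formalization: ~(~R -> S) <-> ~(~Q -> P)

~R = ~T = F
~R -> S = F -> T = T
~(~R -> S) = ~T = F
~Q = ~F = T
~Q -> P = T -> T = T
~(~Q -> P) = ~T = F
~(~R -> S) <-> ~(~Q -> P) = F <-> F = T
So Statement 2 is true.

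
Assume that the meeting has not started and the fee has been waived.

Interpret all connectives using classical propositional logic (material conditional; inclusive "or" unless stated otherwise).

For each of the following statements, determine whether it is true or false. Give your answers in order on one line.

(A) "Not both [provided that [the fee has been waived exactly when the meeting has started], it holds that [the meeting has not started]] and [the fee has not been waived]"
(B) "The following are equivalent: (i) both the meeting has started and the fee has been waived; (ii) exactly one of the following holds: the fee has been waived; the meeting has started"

(A) T; (B) F

Let D = "the fee has been waived" (True), P = "the meeting has started" (False).

(A): Formalization: ((D iff P) -> not P) nand not D

D iff P = True iff False = False
not P = not False = True
(D iff P) -> not P = False -> True = True
not D = not True = False
((D iff P) -> not P) nand not D = True nand False = True
So (A) is true.

(B): Parsed as (P and D) iff (D xor P)

P and D = False and True = False
D xor P = True xor False = True
(P and D) iff (D xor P) = False iff True = False
Thus (B) is false.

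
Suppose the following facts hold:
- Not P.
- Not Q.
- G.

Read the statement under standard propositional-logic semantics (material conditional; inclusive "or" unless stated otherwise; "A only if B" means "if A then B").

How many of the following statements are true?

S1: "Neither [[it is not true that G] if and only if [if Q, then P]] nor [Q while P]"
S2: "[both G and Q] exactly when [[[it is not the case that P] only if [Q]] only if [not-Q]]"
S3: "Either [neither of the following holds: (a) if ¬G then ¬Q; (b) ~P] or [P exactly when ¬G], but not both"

2

S1: In symbols: (~G <-> (Q -> P)) nor (Q & P)

~G = ~T = F
Q -> P = F -> F = T
~G <-> (Q -> P) = F <-> T = F
Q & P = F & F = F
(~G <-> (Q -> P)) nor (Q & P) = F nor F = T
So S1 is true.

S2: This is (G & Q) <-> ((~P -> Q) -> ~Q).

G & Q = T & F = F
~P = ~F = T
~P -> Q = T -> F = F
~Q = ~F = T
(~P -> Q) -> ~Q = F -> T = T
(G & Q) <-> ((~P -> Q) -> ~Q) = F <-> T = F
Thus S2 is false.

S3: Parsed as ((~G -> ~Q) nor ~P) xor (P <-> ~G)

~G = ~T = F
~Q = ~F = T
~G -> ~Q = F -> T = T
~P = ~F = T
(~G -> ~Q) nor ~P = T nor T = F
~G = ~T = F
P <-> ~G = F <-> F = T
((~G -> ~Q) nor ~P) xor (P <-> ~G) = F xor T = T
Thus S3 is true.

2 of the 3 statements are true.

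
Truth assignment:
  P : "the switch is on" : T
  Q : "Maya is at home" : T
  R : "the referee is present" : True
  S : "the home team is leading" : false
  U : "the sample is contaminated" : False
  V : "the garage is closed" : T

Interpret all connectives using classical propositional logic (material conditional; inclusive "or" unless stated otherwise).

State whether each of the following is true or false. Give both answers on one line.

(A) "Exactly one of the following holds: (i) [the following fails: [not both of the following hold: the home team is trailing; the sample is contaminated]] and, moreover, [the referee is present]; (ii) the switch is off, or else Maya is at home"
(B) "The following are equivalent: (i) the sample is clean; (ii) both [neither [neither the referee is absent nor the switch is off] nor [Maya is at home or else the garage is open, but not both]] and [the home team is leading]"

(A): Formalization: (not (not S nand U) and R) xor (not P or Q)

not S = not False = True
not S nand U = True nand False = True
not (not S nand U) = not True = False
not (not S nand U) and R = False and True = False
not P = not True = False
not P or Q = False or True = True
(not (not S nand U) and R) xor (not P or Q) = False xor True = True
So (A) is true.

(B): This is not U iff (((not R nor not P) nor (Q xor not V)) and S).

not U = not False = True
not R = not True = False
not P = not True = False
not R nor not P = False nor False = True
not V = not True = False
Q xor not V = True xor False = True
(not R nor not P) nor (Q xor not V) = True nor True = False
((not R nor not P) nor (Q xor not V)) and S = False and False = False
not U iff (((not R nor not P) nor (Q xor not V)) and S) = True iff False = False
So (B) is false.

(A) True, (B) False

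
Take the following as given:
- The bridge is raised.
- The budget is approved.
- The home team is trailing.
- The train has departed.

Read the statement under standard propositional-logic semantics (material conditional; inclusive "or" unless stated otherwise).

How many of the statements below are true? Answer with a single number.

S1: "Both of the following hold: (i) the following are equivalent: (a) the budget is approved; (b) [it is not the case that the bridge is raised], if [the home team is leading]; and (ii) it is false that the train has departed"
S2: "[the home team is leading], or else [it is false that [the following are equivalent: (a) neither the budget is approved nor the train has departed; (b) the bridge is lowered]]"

Let Q = "the budget is approved" (True), R = "the home team is leading" (False), P = "the bridge is raised" (True), S = "the train has departed" (True).

S1: This is (Q iff (R -> not P)) and not S.

not P = not True = False
R -> not P = False -> False = True
Q iff (R -> not P) = True iff True = True
not S = not True = False
(Q iff (R -> not P)) and not S = True and False = False
Thus S1 is false.

S2: In symbols: R or not ((Q nor S) iff not P)

Q nor S = True nor True = False
not P = not True = False
(Q nor S) iff not P = False iff False = True
not ((Q nor S) iff not P) = not True = False
R or not ((Q nor S) iff not P) = False or False = False
Hence S2 is false.

Count: 0.

0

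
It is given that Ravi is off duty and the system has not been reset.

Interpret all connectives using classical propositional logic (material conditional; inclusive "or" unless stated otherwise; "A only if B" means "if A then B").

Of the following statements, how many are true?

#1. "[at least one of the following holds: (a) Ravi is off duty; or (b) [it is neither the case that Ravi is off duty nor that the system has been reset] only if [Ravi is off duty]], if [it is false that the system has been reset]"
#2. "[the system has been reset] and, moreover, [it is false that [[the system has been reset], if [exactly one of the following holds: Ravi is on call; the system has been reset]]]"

1

Let V = "the system has been reset" (F), P = "Ravi is on call" (F).

#1: In symbols: ¬V → (¬P ∨ ((¬P ↓ V) → ¬P))

¬V = ¬F = T
¬P = ¬F = T
¬P = ¬F = T
¬P ↓ V = T ↓ F = F
¬P = ¬F = T
(¬P ↓ V) → ¬P = F → T = T
¬P ∨ ((¬P ↓ V) → ¬P) = T ∨ T = T
¬V → (¬P ∨ ((¬P ↓ V) → ¬P)) = T → T = T
Hence #1 is true.

#2: This is V ∧ ¬((P ⊕ V) → V).

P ⊕ V = F ⊕ F = F
(P ⊕ V) → V = F → F = T
¬((P ⊕ V) → V) = ¬T = F
V ∧ ¬((P ⊕ V) → V) = F ∧ F = F
So #2 is false.

Count: 1.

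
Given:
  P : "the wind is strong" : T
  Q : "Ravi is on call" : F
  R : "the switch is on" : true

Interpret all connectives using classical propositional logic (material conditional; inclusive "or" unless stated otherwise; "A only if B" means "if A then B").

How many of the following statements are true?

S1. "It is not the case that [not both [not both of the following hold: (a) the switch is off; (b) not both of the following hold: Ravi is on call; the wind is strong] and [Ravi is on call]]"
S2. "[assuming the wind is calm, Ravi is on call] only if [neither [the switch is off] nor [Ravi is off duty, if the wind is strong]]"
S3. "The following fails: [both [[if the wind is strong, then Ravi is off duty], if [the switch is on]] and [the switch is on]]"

S1: In symbols: ¬((¬R ↑ (Q ↑ P)) ↑ Q)

¬R = ¬T = F
Q ↑ P = F ↑ T = T
¬R ↑ (Q ↑ P) = F ↑ T = T
(¬R ↑ (Q ↑ P)) ↑ Q = T ↑ F = T
¬((¬R ↑ (Q ↑ P)) ↑ Q) = ¬T = F
Hence S1 is false.

S2: In symbols: (¬P → Q) → (¬R ↓ (P → ¬Q))

¬P = ¬T = F
¬P → Q = F → F = T
¬R = ¬T = F
¬Q = ¬F = T
P → ¬Q = T → T = T
¬R ↓ (P → ¬Q) = F ↓ T = F
(¬P → Q) → (¬R ↓ (P → ¬Q)) = T → F = F
Hence S2 is false.

S3: In symbols: ¬((R → (P → ¬Q)) ∧ R)

¬Q = ¬F = T
P → ¬Q = T → T = T
R → (P → ¬Q) = T → T = T
(R → (P → ¬Q)) ∧ R = T ∧ T = T
¬((R → (P → ¬Q)) ∧ R) = ¬T = F
Hence S3 is false.

Count: 0.

0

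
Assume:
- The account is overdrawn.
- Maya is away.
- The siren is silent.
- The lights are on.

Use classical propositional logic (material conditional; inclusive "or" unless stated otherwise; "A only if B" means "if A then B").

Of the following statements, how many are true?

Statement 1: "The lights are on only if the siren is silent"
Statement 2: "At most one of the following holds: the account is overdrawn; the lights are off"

Let M = "the lights are on" (T), W = "the siren is sounding" (F), P = "the account is overdrawn" (T).

Statement 1: This is M → ¬W.

¬W = ¬F = T
M → ¬W = T → T = T
Hence Statement 1 is true.

Statement 2: Parsed as P ↑ ¬M

¬M = ¬T = F
P ↑ ¬M = T ↑ F = T
Thus Statement 2 is true.

Count: 2.

2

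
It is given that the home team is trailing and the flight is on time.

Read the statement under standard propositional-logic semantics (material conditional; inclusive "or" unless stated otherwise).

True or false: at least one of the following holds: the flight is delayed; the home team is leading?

The statement is false.

Let Q = "the flight is delayed" (F), P = "the home team is leading" (F).
This is Q | P.

Q | P = F | F = F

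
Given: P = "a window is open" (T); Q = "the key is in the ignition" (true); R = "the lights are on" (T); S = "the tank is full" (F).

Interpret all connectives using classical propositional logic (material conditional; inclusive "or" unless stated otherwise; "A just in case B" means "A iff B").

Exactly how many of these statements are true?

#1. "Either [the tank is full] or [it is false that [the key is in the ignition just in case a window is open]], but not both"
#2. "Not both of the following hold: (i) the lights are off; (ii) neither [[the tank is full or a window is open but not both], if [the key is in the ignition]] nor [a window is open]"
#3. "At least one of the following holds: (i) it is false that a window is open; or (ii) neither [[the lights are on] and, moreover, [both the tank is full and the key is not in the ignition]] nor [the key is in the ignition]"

#1: In symbols: S xor ~(Q <-> P)

Q <-> P = T <-> T = T
~(Q <-> P) = ~T = F
S xor ~(Q <-> P) = F xor F = F
So #1 is false.

#2: This is ~R nand ((Q -> (S xor P)) nor P).

~R = ~T = F
S xor P = F xor T = T
Q -> (S xor P) = T -> T = T
(Q -> (S xor P)) nor P = T nor T = F
~R nand ((Q -> (S xor P)) nor P) = F nand F = T
Hence #2 is true.

#3: Parsed as ~P | ((R & (S & ~Q)) nor Q)

~P = ~T = F
~Q = ~T = F
S & ~Q = F & F = F
R & (S & ~Q) = T & F = F
(R & (S & ~Q)) nor Q = F nor T = F
~P | ((R & (S & ~Q)) nor Q) = F | F = F
So #3 is false.

True statements: 1 (#2).

1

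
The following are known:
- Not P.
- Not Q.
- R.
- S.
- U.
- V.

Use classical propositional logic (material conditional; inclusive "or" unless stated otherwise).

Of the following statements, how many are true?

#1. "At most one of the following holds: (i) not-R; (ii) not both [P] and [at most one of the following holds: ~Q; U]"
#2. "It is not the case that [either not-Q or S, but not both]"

#1: Formalization: ¬R ↑ (P ↑ (¬Q ↑ U))

¬R = ¬T = F
¬Q = ¬F = T
¬Q ↑ U = T ↑ T = F
P ↑ (¬Q ↑ U) = F ↑ F = T
¬R ↑ (P ↑ (¬Q ↑ U)) = F ↑ T = T
Hence #1 is true.

#2: This is ¬(¬Q ⊕ S).

¬Q = ¬F = T
¬Q ⊕ S = T ⊕ T = F
¬(¬Q ⊕ S) = ¬F = T
So #2 is true.

Count: 2.

2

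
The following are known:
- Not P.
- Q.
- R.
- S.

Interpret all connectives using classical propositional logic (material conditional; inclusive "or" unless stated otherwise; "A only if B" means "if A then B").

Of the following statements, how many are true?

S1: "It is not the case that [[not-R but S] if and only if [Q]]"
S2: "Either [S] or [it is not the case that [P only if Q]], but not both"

S1: Formalization: ~((~R & S) <-> Q)

~R = ~T = F
~R & S = F & T = F
(~R & S) <-> Q = F <-> T = F
~((~R & S) <-> Q) = ~F = T
Hence S1 is true.

S2: In symbols: S xor ~(P -> Q)

P -> Q = F -> T = T
~(P -> Q) = ~T = F
S xor ~(P -> Q) = T xor F = T
So S2 is true.

Count: 2.

2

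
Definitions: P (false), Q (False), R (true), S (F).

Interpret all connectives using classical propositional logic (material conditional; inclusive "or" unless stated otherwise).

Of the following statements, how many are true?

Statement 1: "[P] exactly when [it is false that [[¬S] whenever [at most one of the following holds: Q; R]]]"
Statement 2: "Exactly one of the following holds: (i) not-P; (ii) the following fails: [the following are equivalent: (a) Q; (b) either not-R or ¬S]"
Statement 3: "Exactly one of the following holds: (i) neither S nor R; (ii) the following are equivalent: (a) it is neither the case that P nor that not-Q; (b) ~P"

1

Statement 1: Parsed as P <-> ~((Q nand R) -> ~S)

Q nand R = F nand T = T
~S = ~F = T
(Q nand R) -> ~S = T -> T = T
~((Q nand R) -> ~S) = ~T = F
P <-> ~((Q nand R) -> ~S) = F <-> F = T
Hence Statement 1 is true.

Statement 2: Formalization: ~P xor ~(Q <-> (~R | ~S))

~P = ~F = T
~R = ~T = F
~S = ~F = T
~R | ~S = F | T = T
Q <-> (~R | ~S) = F <-> T = F
~(Q <-> (~R | ~S)) = ~F = T
~P xor ~(Q <-> (~R | ~S)) = T xor T = F
So Statement 2 is false.

Statement 3: This is (S nor R) xor ((P nor ~Q) <-> ~P).

S nor R = F nor T = F
~Q = ~F = T
P nor ~Q = F nor T = F
~P = ~F = T
(P nor ~Q) <-> ~P = F <-> T = F
(S nor R) xor ((P nor ~Q) <-> ~P) = F xor F = F
So Statement 3 is false.

Count: 1.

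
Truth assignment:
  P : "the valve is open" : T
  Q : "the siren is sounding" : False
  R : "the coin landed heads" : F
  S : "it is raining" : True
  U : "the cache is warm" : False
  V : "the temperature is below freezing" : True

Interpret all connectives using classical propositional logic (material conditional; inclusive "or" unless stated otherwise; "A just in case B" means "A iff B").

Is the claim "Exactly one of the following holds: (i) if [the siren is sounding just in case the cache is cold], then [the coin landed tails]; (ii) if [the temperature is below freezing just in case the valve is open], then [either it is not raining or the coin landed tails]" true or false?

false

Parsed as ((Q ↔ ¬U) → ¬R) ⊕ ((V ↔ P) → (¬S ∨ ¬R))

¬U = ¬F = T
Q ↔ ¬U = F ↔ T = F
¬R = ¬F = T
(Q ↔ ¬U) → ¬R = F → T = T
V ↔ P = T ↔ T = T
¬S = ¬T = F
¬R = ¬F = T
¬S ∨ ¬R = F ∨ T = T
(V ↔ P) → (¬S ∨ ¬R) = T → T = T
((Q ↔ ¬U) → ¬R) ⊕ ((V ↔ P) → (¬S ∨ ¬R)) = T ⊕ T = F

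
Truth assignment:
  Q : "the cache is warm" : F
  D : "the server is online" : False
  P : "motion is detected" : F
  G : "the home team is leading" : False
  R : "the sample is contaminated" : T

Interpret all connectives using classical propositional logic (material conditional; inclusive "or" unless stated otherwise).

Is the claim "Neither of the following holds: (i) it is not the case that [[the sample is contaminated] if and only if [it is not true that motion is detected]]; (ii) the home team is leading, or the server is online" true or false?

True.

Values: R=True, P=False, G=False, D=False.
Parsed as not (R iff not P) nor (G or D)

not P = not False = True
R iff not P = True iff True = True
not (R iff not P) = not True = False
G or D = False or False = False
not (R iff not P) nor (G or D) = False nor False = True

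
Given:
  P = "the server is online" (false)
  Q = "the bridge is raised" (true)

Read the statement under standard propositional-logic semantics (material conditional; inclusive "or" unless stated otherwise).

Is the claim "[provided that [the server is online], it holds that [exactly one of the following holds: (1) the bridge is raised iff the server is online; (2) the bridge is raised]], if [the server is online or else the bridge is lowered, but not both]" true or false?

The statement is true.

Parsed as (P xor not Q) -> (P -> ((Q iff P) xor Q))

not Q = not True = False
P xor not Q = False xor False = False
Q iff P = True iff False = False
(Q iff P) xor Q = False xor True = True
P -> ((Q iff P) xor Q) = False -> True = True
(P xor not Q) -> (P -> ((Q iff P) xor Q)) = False -> True = True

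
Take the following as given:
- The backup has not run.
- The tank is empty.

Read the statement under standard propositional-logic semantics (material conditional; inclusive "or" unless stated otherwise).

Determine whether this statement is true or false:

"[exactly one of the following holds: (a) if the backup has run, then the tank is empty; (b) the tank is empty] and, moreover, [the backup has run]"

Let P = "the backup has run" (False), Q = "the tank is full" (False).
In symbols: ((P -> not Q) xor not Q) and P

not Q = not False = True
P -> not Q = False -> True = True
not Q = not False = True
(P -> not Q) xor not Q = True xor True = False
((P -> not Q) xor not Q) and P = False and False = False

False.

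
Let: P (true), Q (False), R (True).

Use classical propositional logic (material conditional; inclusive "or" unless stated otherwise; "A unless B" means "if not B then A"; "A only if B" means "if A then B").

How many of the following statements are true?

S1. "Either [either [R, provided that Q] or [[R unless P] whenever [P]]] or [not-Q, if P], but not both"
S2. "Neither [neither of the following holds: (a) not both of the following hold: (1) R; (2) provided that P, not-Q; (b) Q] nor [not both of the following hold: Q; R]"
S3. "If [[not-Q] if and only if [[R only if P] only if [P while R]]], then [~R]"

0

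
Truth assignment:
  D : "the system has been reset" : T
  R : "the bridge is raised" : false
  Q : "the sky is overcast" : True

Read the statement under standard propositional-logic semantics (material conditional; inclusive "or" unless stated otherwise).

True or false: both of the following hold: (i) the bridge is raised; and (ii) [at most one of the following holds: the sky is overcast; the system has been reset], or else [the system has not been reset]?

Parsed as R and ((Q nand D) or not D)

Q nand D = True nand True = False
not D = not True = False
(Q nand D) or not D = False or False = False
R and ((Q nand D) or not D) = False and False = False

False.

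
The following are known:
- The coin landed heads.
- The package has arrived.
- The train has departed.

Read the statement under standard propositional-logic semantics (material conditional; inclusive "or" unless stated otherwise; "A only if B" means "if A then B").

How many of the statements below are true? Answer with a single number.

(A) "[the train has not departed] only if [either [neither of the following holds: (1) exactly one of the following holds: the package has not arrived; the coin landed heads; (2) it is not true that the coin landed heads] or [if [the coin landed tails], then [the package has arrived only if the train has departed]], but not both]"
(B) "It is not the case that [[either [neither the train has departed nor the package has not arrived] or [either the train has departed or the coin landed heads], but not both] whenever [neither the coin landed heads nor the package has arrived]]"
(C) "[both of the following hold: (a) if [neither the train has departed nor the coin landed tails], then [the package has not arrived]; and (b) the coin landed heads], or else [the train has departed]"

2

Let R = "the train has departed" (True), Q = "the package has arrived" (True), P = "the coin landed heads" (True).

(A): Parsed as not R -> (((not Q xor P) nor not P) xor (not P -> (Q -> R)))

not R = not True = False
not Q = not True = False
not Q xor P = False xor True = True
not P = not True = False
(not Q xor P) nor not P = True nor False = False
not P = not True = False
Q -> R = True -> True = True
not P -> (Q -> R) = False -> True = True
((not Q xor P) nor not P) xor (not P -> (Q -> R)) = False xor True = True
not R -> (((not Q xor P) nor not P) xor (not P -> (Q -> R))) = False -> True = True
Thus (A) is true.

(B): Formalization: not ((P nor Q) -> ((R nor not Q) xor (R or P)))

P nor Q = True nor True = False
not Q = not True = False
R nor not Q = True nor False = False
R or P = True or True = True
(R nor not Q) xor (R or P) = False xor True = True
(P nor Q) -> ((R nor not Q) xor (R or P)) = False -> True = True
not ((P nor Q) -> ((R nor not Q) xor (R or P))) = not True = False
Thus (B) is false.

(C): Formalization: (((R nor not P) -> not Q) and P) or R

not P = not True = False
R nor not P = True nor False = False
not Q = not True = False
(R nor not P) -> not Q = False -> False = True
((R nor not P) -> not Q) and P = True and True = True
(((R nor not P) -> not Q) and P) or R = True or True = True
Thus (C) is true.

True statements: 2.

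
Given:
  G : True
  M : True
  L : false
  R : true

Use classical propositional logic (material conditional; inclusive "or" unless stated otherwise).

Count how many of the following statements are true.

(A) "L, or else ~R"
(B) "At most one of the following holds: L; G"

(A): This is L or not R.

not R = not True = False
L or not R = False or False = False
Thus (A) is false.

(B): In symbols: L nand G

L nand G = False nand True = True
Thus (B) is true.

True statements: 1.

1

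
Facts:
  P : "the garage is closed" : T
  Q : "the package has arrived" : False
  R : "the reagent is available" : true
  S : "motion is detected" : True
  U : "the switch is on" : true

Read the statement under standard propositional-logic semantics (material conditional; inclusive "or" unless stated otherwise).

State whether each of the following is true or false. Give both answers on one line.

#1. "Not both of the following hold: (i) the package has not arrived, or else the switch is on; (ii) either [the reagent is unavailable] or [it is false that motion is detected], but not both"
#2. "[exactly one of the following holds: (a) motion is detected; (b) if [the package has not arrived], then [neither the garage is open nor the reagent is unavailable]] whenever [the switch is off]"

#1 true, #2 true

#1: This is (~Q | U) nand (~R xor ~S).

~Q = ~F = T
~Q | U = T | T = T
~R = ~T = F
~S = ~T = F
~R xor ~S = F xor F = F
(~Q | U) nand (~R xor ~S) = T nand F = T
Hence #1 is true.

#2: Formalization: ~U -> (S xor (~Q -> (~P nor ~R)))

~U = ~T = F
~Q = ~F = T
~P = ~T = F
~R = ~T = F
~P nor ~R = F nor F = T
~Q -> (~P nor ~R) = T -> T = T
S xor (~Q -> (~P nor ~R)) = T xor T = F
~U -> (S xor (~Q -> (~P nor ~R))) = F -> F = T
So #2 is true.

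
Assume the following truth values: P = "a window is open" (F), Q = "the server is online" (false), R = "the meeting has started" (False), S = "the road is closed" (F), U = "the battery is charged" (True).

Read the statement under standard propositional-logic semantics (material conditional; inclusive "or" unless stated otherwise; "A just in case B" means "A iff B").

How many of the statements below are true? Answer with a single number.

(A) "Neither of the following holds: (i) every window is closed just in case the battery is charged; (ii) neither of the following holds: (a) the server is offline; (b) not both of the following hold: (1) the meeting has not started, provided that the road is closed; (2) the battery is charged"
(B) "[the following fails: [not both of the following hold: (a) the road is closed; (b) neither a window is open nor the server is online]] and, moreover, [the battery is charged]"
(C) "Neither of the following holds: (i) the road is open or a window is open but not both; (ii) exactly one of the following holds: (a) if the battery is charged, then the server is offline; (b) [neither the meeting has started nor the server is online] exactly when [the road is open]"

0

(A): Parsed as (¬P ↔ U) ↓ (¬Q ↓ ((S → ¬R) ↑ U))

¬P = ¬F = T
¬P ↔ U = T ↔ T = T
¬Q = ¬F = T
¬R = ¬F = T
S → ¬R = F → T = T
(S → ¬R) ↑ U = T ↑ T = F
¬Q ↓ ((S → ¬R) ↑ U) = T ↓ F = F
(¬P ↔ U) ↓ (¬Q ↓ ((S → ¬R) ↑ U)) = T ↓ F = F
Thus (A) is false.

(B): Parsed as ¬(S ↑ (P ↓ Q)) ∧ U

P ↓ Q = F ↓ F = T
S ↑ (P ↓ Q) = F ↑ T = T
¬(S ↑ (P ↓ Q)) = ¬T = F
¬(S ↑ (P ↓ Q)) ∧ U = F ∧ T = F
So (B) is false.

(C): This is (¬S ⊕ P) ↓ ((U → ¬Q) ⊕ ((R ↓ Q) ↔ ¬S)).

¬S = ¬F = T
¬S ⊕ P = T ⊕ F = T
¬Q = ¬F = T
U → ¬Q = T → T = T
R ↓ Q = F ↓ F = T
¬S = ¬F = T
(R ↓ Q) ↔ ¬S = T ↔ T = T
(U → ¬Q) ⊕ ((R ↓ Q) ↔ ¬S) = T ⊕ T = F
(¬S ⊕ P) ↓ ((U → ¬Q) ⊕ ((R ↓ Q) ↔ ¬S)) = T ↓ F = F
Thus (C) is false.

Count: 0.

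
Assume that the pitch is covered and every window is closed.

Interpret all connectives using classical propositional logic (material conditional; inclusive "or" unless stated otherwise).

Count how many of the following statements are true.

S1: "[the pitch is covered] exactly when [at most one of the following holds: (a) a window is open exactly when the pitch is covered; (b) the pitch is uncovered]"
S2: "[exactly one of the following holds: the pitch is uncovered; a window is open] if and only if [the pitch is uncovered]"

2

Let V = "the pitch is covered" (True), S = "a window is open" (False).

S1: Parsed as V iff ((S iff V) nand not V)

S iff V = False iff True = False
not V = not True = False
(S iff V) nand not V = False nand False = True
V iff ((S iff V) nand not V) = True iff True = True
Hence S1 is true.

S2: In symbols: (not V xor S) iff not V

not V = not True = False
not V xor S = False xor False = False
not V = not True = False
(not V xor S) iff not V = False iff False = True
Hence S2 is true.

True statements: 2 (S1, S2).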